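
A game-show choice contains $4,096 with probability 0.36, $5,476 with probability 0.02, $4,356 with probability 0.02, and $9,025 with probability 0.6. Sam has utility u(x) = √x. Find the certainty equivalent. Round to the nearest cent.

$6,862.47

E[u] = 0.36·√4096 + 0.02·√5476 + 0.02·√4356 + 0.6·√9025 = 0.36·64 + 0.02·74 + 0.02·66 + 0.6·95 = 82.84
CE = (82.84)² = 6862.4656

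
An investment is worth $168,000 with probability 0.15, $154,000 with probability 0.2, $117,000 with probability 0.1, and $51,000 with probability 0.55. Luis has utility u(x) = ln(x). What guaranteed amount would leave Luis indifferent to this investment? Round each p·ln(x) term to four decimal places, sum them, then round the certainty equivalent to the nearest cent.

$82,660.74

E[u] = 0.15·ln(168000) + 0.2·ln(154000) + 0.1·ln(117000) + 0.55·ln(51000) = 1.8048 + 2.3889 + 1.1670 + 5.9618 = 11.3225
CE = e^11.3225 ≈ 82660.74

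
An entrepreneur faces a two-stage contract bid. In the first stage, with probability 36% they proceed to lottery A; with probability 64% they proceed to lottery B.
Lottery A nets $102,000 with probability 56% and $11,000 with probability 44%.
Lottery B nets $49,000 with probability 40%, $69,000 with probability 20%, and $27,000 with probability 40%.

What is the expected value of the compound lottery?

EV(A) = 0.56 × 102000 + 0.44 × 11000 = 57120 + 4840 = 61960
EV(B) = 0.4 × 49000 + 0.2 × 69000 + 0.4 × 27000 = 19600 + 13800 + 10800 = 44200
Overall = 0.36 × 61960 + 0.64 × 44200 = 22305.6 + 28288 = 50593.6

$50,593.60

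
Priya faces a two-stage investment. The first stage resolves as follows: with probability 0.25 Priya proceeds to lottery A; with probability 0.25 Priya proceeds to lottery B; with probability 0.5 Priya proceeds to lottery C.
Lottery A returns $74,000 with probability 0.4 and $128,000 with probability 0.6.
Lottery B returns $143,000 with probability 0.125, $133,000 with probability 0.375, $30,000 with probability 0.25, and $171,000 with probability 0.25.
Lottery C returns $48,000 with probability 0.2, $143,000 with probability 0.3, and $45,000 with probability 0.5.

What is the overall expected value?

$93,600

EV(A) = 0.4 × 74000 + 0.6 × 128000 = 29600 + 76800 = 106400
EV(B) = 0.125 × 143000 + 0.375 × 133000 + 0.25 × 30000 + 0.25 × 171000 = 17875 + 49875 + 7500 + 42750 = 118000
EV(C) = 0.2 × 48000 + 0.3 × 143000 + 0.5 × 45000 = 9600 + 42900 + 22500 = 75000
Overall = 0.25 × 106400 + 0.25 × 118000 + 0.5 × 75000 = 26600 + 29500 + 37500 = 93600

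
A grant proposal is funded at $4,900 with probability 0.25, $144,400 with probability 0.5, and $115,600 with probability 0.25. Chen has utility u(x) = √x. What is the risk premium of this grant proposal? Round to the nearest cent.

$16,768.75

E[u] = 0.25·√4900 + 0.5·√144400 + 0.25·√115600 = 0.25·70 + 0.5·380 + 0.25·340 = 292.5
CE = (292.5)² = 85556.25
Risk premium = EV − CE = 102325 − 85556.25 = 16768.75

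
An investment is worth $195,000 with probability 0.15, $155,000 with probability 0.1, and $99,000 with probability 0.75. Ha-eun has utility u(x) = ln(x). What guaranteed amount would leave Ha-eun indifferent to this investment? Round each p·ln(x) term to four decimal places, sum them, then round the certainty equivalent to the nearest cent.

$114,622.57

E[u] = 0.15·ln(195000) + 0.1·ln(155000) + 0.75·ln(99000) = 1.8271 + 1.1951 + 8.6272 = 11.6494
CE = e^11.6494 ≈ 114622.57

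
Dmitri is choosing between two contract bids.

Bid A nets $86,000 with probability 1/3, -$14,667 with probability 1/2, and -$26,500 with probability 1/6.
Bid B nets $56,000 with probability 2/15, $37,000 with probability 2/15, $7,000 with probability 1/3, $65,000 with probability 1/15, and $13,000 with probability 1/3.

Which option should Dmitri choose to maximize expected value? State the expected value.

Bid B ($23,400)

Bid A = 1/3 × 86000 + 1/2 × (-14667) + 1/6 × (-26500) = 28666.6667 − 7333.5 − 4416.6667 = 16916.5
Bid B = 2/15 × 56000 + 2/15 × 37000 + 1/3 × 7000 + 1/15 × 65000 + 1/3 × 13000 = 7466.6667 + 4933.3333 + 2333.3333 + 4333.3333 + 4333.3333 = 23400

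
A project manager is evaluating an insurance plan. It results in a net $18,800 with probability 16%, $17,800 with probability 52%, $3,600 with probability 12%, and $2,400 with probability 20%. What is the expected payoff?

EV = 0.16 × 18800 + 0.52 × 17800 + 0.12 × 3600 + 0.2 × 2400 = 3008 + 9256 + 432 + 480 = 13176

$13,176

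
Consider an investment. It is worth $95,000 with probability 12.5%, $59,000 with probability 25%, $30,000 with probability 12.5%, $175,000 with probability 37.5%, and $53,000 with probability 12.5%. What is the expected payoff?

$102,625

EV = 0.125 × 95000 + 0.25 × 59000 + 0.125 × 30000 + 0.375 × 175000 + 0.125 × 53000 = 11875 + 14750 + 3750 + 65625 + 6625 = 102625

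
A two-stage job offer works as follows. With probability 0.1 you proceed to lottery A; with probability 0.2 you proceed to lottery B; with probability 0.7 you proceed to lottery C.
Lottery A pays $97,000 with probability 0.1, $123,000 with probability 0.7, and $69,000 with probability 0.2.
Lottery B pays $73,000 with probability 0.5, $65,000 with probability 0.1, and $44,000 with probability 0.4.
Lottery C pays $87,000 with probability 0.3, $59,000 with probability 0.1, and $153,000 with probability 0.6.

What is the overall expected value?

EV(A) = 0.1 × 97000 + 0.7 × 123000 + 0.2 × 69000 = 9700 + 86100 + 13800 = 109600
EV(B) = 0.5 × 73000 + 0.1 × 65000 + 0.4 × 44000 = 36500 + 6500 + 17600 = 60600
EV(C) = 0.3 × 87000 + 0.1 × 59000 + 0.6 × 153000 = 26100 + 5900 + 91800 = 123800
Overall = 0.1 × 109600 + 0.2 × 60600 + 0.7 × 123800 = 10960 + 12120 + 86660 = 109740

$109,740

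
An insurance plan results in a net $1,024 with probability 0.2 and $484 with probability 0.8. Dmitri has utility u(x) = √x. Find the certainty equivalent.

$576

E[u] = 0.2·√1024 + 0.8·√484 = 0.2·32 + 0.8·22 = 24
CE = (24)² = 576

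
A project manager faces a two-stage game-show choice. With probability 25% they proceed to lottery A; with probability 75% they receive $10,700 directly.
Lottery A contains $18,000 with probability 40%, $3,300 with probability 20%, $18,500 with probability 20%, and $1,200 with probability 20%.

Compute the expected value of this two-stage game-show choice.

EV(A) = 0.4 × 18000 + 0.2 × 3300 + 0.2 × 18500 + 0.2 × 1200 = 7200 + 660 + 3700 + 240 = 11800
Branch B: 10700 (certain)
Overall = 0.25 × 11800 + 0.75 × 10700 = 2950 + 8025 = 10975

$10,975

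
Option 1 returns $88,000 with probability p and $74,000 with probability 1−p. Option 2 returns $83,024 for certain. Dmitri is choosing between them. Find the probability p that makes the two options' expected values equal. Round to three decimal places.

p·88000 + (1−p)·74000 = 83024
14000p + 74000 = 83024
p = (83024 − 74000) / 14000

p = 0.645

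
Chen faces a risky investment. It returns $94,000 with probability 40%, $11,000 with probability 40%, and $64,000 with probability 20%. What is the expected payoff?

EV = 0.4 × 94000 + 0.4 × 11000 + 0.2 × 64000 = 37600 + 4400 + 12800 = 54800

$54,800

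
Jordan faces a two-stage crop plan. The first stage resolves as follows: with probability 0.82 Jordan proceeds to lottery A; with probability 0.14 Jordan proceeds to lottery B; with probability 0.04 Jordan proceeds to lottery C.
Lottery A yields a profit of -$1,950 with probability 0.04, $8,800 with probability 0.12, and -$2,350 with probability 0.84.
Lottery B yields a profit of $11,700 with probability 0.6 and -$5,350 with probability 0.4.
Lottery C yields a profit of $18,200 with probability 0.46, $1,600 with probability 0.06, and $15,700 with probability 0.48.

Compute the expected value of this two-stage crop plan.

$506.64

EV(A) = 0.04 × (-1950) + 0.12 × 8800 + 0.84 × (-2350) = -78 + 1056 − 1974 = -996
EV(B) = 0.6 × 11700 + 0.4 × (-5350) = 7020 − 2140 = 4880
EV(C) = 0.46 × 18200 + 0.06 × 1600 + 0.48 × 15700 = 8372 + 96 + 7536 = 16004
Overall = 0.82 × (-996) + 0.14 × 4880 + 0.04 × 16004 = -816.72 + 683.2 + 640.16 = 506.64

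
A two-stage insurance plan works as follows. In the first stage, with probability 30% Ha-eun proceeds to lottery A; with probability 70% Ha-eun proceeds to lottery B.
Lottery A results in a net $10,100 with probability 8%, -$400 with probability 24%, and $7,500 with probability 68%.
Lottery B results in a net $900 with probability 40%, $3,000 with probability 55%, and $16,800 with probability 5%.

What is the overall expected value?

EV(A) = 0.08 × 10100 + 0.24 × (-400) + 0.68 × 7500 = 808 − 96 + 5100 = 5812
EV(B) = 0.4 × 900 + 0.55 × 3000 + 0.05 × 16800 = 360 + 1650 + 840 = 2850
Overall = 0.3 × 5812 + 0.7 × 2850 = 1743.6 + 1995 = 3738.6

$3,738.60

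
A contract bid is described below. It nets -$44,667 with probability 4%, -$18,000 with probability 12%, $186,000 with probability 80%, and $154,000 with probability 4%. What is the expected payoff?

EV = 0.04 × (-44667) + 0.12 × (-18000) + 0.8 × 186000 + 0.04 × 154000 = -1786.68 − 2160 + 148800 + 6160 = 151013.32

$151,013.32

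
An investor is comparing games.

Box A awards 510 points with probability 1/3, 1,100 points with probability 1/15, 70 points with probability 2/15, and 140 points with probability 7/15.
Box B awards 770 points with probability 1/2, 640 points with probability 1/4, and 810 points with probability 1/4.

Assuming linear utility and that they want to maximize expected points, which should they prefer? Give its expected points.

Box B (747.5 points)

Box A = 1/3 × 510 + 1/15 × 1100 + 2/15 × 70 + 7/15 × 140 = 170 + 73.3333 + 9.3333 + 65.3333 = 318
Box B = 1/2 × 770 + 1/4 × 640 + 1/4 × 810 = 385 + 160 + 202.5 = 747.5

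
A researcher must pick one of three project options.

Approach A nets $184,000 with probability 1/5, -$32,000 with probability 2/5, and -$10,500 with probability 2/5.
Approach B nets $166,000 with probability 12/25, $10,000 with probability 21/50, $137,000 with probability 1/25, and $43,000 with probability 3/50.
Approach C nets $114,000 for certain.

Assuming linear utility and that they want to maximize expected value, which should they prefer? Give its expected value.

Approach C ($114,000)

Approach A = 1/5 × 184000 + 2/5 × (-32000) + 2/5 × (-10500) = 36800 − 12800 − 4200 = 19800
Approach B = 12/25 × 166000 + 21/50 × 10000 + 1/25 × 137000 + 3/50 × 43000 = 79680 + 4200 + 5480 + 2580 = 91940
Approach C: 114000 (certain)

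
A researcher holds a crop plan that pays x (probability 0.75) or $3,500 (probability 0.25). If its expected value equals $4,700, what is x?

x = $5,100

0.75·x + 0.25·3500 = 4700
0.75·x = 4700 − 875 = 3825
x = 3825 / 0.75 = 5100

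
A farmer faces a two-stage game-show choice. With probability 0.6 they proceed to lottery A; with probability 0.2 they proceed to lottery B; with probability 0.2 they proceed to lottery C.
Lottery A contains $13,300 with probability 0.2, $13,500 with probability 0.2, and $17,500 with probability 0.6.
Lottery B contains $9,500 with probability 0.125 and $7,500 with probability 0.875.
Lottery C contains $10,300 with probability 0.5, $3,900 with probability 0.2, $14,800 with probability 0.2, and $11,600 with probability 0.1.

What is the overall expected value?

$13,076

EV(A) = 0.2 × 13300 + 0.2 × 13500 + 0.6 × 17500 = 2660 + 2700 + 10500 = 15860
EV(B) = 0.125 × 9500 + 0.875 × 7500 = 1187.5 + 6562.5 = 7750
EV(C) = 0.5 × 10300 + 0.2 × 3900 + 0.2 × 14800 + 0.1 × 11600 = 5150 + 780 + 2960 + 1160 = 10050
Overall = 0.6 × 15860 + 0.2 × 7750 + 0.2 × 10050 = 9516 + 1550 + 2010 = 13076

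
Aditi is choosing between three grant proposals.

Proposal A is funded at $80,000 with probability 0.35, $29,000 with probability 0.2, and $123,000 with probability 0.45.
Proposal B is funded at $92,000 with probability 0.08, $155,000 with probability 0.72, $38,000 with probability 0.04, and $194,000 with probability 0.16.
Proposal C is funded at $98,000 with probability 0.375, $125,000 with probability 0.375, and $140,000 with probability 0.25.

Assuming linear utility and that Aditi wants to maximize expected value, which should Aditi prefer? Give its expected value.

Proposal A = 0.35 × 80000 + 0.2 × 29000 + 0.45 × 123000 = 28000 + 5800 + 55350 = 89150
Proposal B = 0.08 × 92000 + 0.72 × 155000 + 0.04 × 38000 + 0.16 × 194000 = 7360 + 111600 + 1520 + 31040 = 151520
Proposal C = 0.375 × 98000 + 0.375 × 125000 + 0.25 × 140000 = 36750 + 46875 + 35000 = 118625

Proposal B ($151,520)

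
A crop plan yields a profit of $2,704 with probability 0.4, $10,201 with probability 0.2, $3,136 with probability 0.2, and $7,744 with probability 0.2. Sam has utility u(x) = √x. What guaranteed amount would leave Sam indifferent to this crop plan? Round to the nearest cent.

E[u] = 0.4·√2704 + 0.2·√10201 + 0.2·√3136 + 0.2·√7744 = 0.4·52 + 0.2·101 + 0.2·56 + 0.2·88 = 69.8
CE = (69.8)² = 4872.04

$4,872.04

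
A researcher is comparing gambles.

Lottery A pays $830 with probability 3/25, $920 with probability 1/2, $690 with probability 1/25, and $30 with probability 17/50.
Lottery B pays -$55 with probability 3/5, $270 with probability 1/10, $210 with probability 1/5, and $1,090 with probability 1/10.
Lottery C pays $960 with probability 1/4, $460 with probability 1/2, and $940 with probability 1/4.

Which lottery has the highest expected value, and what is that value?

Lottery A = 3/25 × 830 + 1/2 × 920 + 1/25 × 690 + 17/50 × 30 = 99.6 + 460 + 27.6 + 10.2 = 597.4
Lottery B = 3/5 × (-55) + 1/10 × 270 + 1/5 × 210 + 1/10 × 1090 = -33 + 27 + 42 + 109 = 145
Lottery C = 1/4 × 960 + 1/2 × 460 + 1/4 × 940 = 240 + 230 + 235 = 705

Lottery C ($705)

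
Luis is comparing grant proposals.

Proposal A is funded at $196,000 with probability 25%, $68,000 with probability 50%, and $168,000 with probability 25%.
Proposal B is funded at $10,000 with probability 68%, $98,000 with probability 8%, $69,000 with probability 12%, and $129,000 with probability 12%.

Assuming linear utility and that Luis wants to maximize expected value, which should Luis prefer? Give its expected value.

Proposal A ($125,000)

Proposal A = 0.25 × 196000 + 0.5 × 68000 + 0.25 × 168000 = 49000 + 34000 + 42000 = 125000
Proposal B = 0.68 × 10000 + 0.08 × 98000 + 0.12 × 69000 + 0.12 × 129000 = 6800 + 7840 + 8280 + 15480 = 38400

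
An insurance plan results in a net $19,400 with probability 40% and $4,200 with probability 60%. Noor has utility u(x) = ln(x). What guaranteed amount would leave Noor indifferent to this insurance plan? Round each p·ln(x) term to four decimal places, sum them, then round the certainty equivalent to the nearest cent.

E[u] = 0.4·ln(19400) + 0.6·ln(4200) = 3.9492 + 5.0057 = 8.9549
CE = e^8.9549 ≈ 7745.75

$7,745.75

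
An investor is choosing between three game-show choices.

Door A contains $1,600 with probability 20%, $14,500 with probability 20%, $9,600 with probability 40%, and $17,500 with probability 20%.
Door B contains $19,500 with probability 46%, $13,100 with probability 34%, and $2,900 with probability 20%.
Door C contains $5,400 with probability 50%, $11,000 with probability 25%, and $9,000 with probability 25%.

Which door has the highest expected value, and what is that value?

Door A = 0.2 × 1600 + 0.2 × 14500 + 0.4 × 9600 + 0.2 × 17500 = 320 + 2900 + 3840 + 3500 = 10560
Door B = 0.46 × 19500 + 0.34 × 13100 + 0.2 × 2900 = 8970 + 4454 + 580 = 14004
Door C = 0.5 × 5400 + 0.25 × 11000 + 0.25 × 9000 = 2700 + 2750 + 2250 = 7700

Door B ($14,004)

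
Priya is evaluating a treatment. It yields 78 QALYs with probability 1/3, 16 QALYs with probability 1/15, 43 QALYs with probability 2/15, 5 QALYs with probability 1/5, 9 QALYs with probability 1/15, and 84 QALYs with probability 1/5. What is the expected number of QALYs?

EV = 1/3 × 78 + 1/15 × 16 + 2/15 × 43 + 1/5 × 5 + 1/15 × 9 + 1/5 × 84 = 26 + 1.0667 + 5.7333 + 1 + 0.6 + 16.8 = 51.2

51.2 QALYs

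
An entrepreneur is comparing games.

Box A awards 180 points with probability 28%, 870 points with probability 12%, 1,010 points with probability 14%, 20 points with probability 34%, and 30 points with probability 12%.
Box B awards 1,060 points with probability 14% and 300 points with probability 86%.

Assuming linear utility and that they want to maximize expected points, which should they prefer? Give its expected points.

Box A = 0.28 × 180 + 0.12 × 870 + 0.14 × 1010 + 0.34 × 20 + 0.12 × 30 = 50.4 + 104.4 + 141.4 + 6.8 + 3.6 = 306.6
Box B = 0.14 × 1060 + 0.86 × 300 = 148.4 + 258 = 406.4

Box B (406.4 points)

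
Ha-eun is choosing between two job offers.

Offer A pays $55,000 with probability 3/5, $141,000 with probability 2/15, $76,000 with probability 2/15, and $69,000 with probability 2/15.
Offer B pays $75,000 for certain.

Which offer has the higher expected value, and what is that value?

Offer B ($75,000)

Offer A = 3/5 × 55000 + 2/15 × 141000 + 2/15 × 76000 + 2/15 × 69000 = 33000 + 18800 + 10133.3333 + 9200 = 71133.3333
Offer B: 75000 (certain)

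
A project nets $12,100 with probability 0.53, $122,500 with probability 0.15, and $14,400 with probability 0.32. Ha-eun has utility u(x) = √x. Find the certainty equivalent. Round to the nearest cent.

$22,260.64

E[u] = 0.53·√12100 + 0.15·√122500 + 0.32·√14400 = 0.53·110 + 0.15·350 + 0.32·120 = 149.2
CE = (149.2)² = 22260.64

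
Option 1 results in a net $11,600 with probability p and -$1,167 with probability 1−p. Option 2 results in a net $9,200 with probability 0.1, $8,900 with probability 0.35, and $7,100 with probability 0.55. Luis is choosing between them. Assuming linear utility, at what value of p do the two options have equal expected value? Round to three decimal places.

EV(Option 2) = 0.1 × 9200 + 0.35 × 8900 + 0.55 × 7100 = 920 + 3115 + 3905 = 7940
p·11600 + (1−p)·(-1167) = 7940
12767p − 1167 = 7940
p = (7940 + 1167) / 12767

p = 0.713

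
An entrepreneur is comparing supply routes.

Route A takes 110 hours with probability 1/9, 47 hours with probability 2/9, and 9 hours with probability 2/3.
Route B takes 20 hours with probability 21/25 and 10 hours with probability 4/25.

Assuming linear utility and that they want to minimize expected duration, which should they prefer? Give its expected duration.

Route A = 1/9 × 110 + 2/9 × 47 + 2/3 × 9 = 12.2222 + 10.4444 + 6 = 28.6667
Route B = 21/25 × 20 + 4/25 × 10 = 16.8 + 1.6 = 18.4

Route B (18.4 hours)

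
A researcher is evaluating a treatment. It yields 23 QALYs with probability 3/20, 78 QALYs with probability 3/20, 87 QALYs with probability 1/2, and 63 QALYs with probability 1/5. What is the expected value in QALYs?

EV = 3/20 × 23 + 3/20 × 78 + 1/2 × 87 + 1/5 × 63 = 3.45 + 11.7 + 43.5 + 12.6 = 71.25

71.25 QALYs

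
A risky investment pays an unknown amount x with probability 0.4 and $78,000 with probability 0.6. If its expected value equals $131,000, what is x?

0.4·x + 0.6·78000 = 131000
0.4·x = 131000 − 46800 = 84200
x = 84200 / 0.4 = 210500

x = $210,500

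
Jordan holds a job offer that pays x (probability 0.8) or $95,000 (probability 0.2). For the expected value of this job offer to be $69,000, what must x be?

0.8·x + 0.2·95000 = 69000
0.8·x = 69000 − 19000 = 50000
x = 50000 / 0.8 = 62500

x = $62,500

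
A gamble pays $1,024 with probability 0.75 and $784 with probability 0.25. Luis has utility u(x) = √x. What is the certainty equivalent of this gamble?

$961

E[u] = 0.75·√1024 + 0.25·√784 = 0.75·32 + 0.25·28 = 31
CE = (31)² = 961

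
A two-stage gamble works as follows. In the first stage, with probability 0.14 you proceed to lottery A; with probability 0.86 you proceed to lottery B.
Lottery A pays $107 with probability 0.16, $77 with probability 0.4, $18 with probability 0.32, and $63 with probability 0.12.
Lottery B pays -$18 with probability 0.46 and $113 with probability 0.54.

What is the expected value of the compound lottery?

$53.93

EV(A) = 0.16 × 107 + 0.4 × 77 + 0.32 × 18 + 0.12 × 63 = 17.12 + 30.8 + 5.76 + 7.56 = 61.24
EV(B) = 0.46 × (-18) + 0.54 × 113 = -8.28 + 61.02 = 52.74
Overall = 0.14 × 61.24 + 0.86 × 52.74 = 8.5736 + 45.3564 = 53.93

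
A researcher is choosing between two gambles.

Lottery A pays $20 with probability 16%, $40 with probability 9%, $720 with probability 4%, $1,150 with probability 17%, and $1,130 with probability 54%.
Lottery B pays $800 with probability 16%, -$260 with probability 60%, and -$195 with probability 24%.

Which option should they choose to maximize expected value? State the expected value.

Lottery A ($841.30)

Lottery A = 0.16 × 20 + 0.09 × 40 + 0.04 × 720 + 0.17 × 1150 + 0.54 × 1130 = 3.2 + 3.6 + 28.8 + 195.5 + 610.2 = 841.3
Lottery B = 0.16 × 800 + 0.6 × (-260) + 0.24 × (-195) = 128 − 156 − 46.8 = -74.8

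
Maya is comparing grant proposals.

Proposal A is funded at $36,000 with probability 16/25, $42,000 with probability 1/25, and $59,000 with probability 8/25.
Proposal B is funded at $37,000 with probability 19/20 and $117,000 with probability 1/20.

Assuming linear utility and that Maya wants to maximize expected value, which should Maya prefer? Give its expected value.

Proposal A = 16/25 × 36000 + 1/25 × 42000 + 8/25 × 59000 = 23040 + 1680 + 18880 = 43600
Proposal B = 19/20 × 37000 + 1/20 × 117000 = 35150 + 5850 = 41000

Proposal A ($43,600)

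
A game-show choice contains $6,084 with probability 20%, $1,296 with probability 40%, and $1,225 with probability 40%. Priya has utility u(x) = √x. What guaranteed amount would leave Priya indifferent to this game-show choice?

E[u] = 0.2·√6084 + 0.4·√1296 + 0.4·√1225 = 0.2·78 + 0.4·36 + 0.4·35 = 44
CE = (44)² = 1936

$1,936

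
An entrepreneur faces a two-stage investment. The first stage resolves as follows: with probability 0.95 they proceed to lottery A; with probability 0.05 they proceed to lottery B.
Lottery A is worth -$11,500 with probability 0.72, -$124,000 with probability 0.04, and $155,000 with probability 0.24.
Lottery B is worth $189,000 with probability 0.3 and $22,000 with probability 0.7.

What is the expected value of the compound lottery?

EV(A) = 0.72 × (-11500) + 0.04 × (-124000) + 0.24 × 155000 = -8280 − 4960 + 37200 = 23960
EV(B) = 0.3 × 189000 + 0.7 × 22000 = 56700 + 15400 = 72100
Overall = 0.95 × 23960 + 0.05 × 72100 = 22762 + 3605 = 26367

$26,367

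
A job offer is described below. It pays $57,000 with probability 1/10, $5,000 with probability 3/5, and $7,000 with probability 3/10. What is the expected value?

$10,800

EV = 1/10 × 57000 + 3/5 × 5000 + 3/10 × 7000 = 5700 + 3000 + 2100 = 10800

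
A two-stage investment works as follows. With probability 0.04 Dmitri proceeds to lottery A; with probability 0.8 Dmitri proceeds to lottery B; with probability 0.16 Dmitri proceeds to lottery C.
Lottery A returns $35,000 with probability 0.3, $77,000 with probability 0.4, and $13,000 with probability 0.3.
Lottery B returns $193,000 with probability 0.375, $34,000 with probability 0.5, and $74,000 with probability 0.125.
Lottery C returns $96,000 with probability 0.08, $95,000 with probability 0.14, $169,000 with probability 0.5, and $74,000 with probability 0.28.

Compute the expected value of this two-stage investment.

EV(A) = 0.3 × 35000 + 0.4 × 77000 + 0.3 × 13000 = 10500 + 30800 + 3900 = 45200
EV(B) = 0.375 × 193000 + 0.5 × 34000 + 0.125 × 74000 = 72375 + 17000 + 9250 = 98625
EV(C) = 0.08 × 96000 + 0.14 × 95000 + 0.5 × 169000 + 0.28 × 74000 = 7680 + 13300 + 84500 + 20720 = 126200
Overall = 0.04 × 45200 + 0.8 × 98625 + 0.16 × 126200 = 1808 + 78900 + 20192 = 100900

$100,900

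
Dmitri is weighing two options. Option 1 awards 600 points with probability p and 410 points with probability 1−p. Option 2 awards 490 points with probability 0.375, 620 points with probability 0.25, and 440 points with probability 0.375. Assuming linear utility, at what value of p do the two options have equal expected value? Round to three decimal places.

p = 0.493

EV(Option 2) = 0.375 × 490 + 0.25 × 620 + 0.375 × 440 = 183.75 + 155 + 165 = 503.75
p·600 + (1−p)·410 = 503.75
190p + 410 = 503.75
p = (503.75 − 410) / 190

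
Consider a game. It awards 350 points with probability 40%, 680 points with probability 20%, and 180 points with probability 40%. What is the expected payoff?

348 points

EV = 0.4 × 350 + 0.2 × 680 + 0.4 × 180 = 140 + 136 + 72 = 348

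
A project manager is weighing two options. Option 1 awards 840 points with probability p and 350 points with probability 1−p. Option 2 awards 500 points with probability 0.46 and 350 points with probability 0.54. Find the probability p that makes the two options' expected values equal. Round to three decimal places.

p = 0.141

EV(Option 2) = 0.46 × 500 + 0.54 × 350 = 230 + 189 = 419
p·840 + (1−p)·350 = 419
490p + 350 = 419
p = (419 − 350) / 490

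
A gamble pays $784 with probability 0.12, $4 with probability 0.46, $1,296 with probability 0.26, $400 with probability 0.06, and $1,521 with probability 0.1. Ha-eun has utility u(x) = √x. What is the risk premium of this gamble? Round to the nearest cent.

$257.79

E[u] = 0.12·√784 + 0.46·√4 + 0.26·√1296 + 0.06·√400 + 0.1·√1521 = 0.12·28 + 0.46·2 + 0.26·36 + 0.06·20 + 0.1·39 = 18.74
CE = (18.74)² = 351.1876
Risk premium = EV − CE = 608.98 − 351.1876 = 257.7924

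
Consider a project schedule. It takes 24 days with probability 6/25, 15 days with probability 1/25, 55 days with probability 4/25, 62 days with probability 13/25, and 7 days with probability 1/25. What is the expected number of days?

47.68 days

EV = 6/25 × 24 + 1/25 × 15 + 4/25 × 55 + 13/25 × 62 + 1/25 × 7 = 5.76 + 0.6 + 8.8 + 32.24 + 0.28 = 47.68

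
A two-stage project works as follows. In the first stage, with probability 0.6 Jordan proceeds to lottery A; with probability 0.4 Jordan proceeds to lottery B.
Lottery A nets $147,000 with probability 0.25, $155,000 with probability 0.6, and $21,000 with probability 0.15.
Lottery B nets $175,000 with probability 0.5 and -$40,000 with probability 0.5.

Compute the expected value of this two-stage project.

EV(A) = 0.25 × 147000 + 0.6 × 155000 + 0.15 × 21000 = 36750 + 93000 + 3150 = 132900
EV(B) = 0.5 × 175000 + 0.5 × (-40000) = 87500 − 20000 = 67500
Overall = 0.6 × 132900 + 0.4 × 67500 = 79740 + 27000 = 106740

$106,740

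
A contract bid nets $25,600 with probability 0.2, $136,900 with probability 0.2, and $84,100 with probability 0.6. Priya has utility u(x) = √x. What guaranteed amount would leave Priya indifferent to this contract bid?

E[u] = 0.2·√25600 + 0.2·√136900 + 0.6·√84100 = 0.2·160 + 0.2·370 + 0.6·290 = 280
CE = (280)² = 78400

$78,400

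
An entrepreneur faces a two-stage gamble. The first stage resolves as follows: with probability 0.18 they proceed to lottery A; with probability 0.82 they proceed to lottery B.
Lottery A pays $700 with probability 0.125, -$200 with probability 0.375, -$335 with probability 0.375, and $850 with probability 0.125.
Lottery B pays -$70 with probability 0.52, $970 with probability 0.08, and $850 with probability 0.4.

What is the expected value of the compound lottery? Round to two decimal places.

$311.35

EV(A) = 0.125 × 700 + 0.375 × (-200) + 0.375 × (-335) + 0.125 × 850 = 87.5 − 75 − 125.625 + 106.25 = -6.875
EV(B) = 0.52 × (-70) + 0.08 × 970 + 0.4 × 850 = -36.4 + 77.6 + 340 = 381.2
Overall = 0.18 × (-6.875) + 0.82 × 381.2 = -1.2375 + 312.584 = 311.3465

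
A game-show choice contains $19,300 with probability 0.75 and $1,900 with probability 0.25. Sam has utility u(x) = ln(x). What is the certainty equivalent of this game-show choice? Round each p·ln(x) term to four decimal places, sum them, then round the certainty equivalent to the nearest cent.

E[u] = 0.75·ln(19300) + 0.25·ln(1900) = 7.4009 + 1.8874 = 9.2883
CE = e^9.2883 ≈ 10810.79

$10,810.79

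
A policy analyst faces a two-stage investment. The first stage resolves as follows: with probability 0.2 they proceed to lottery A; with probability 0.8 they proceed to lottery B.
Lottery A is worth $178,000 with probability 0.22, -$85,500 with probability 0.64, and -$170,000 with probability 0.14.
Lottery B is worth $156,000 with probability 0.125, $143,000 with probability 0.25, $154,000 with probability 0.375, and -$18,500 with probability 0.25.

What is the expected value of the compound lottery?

EV(A) = 0.22 × 178000 + 0.64 × (-85500) + 0.14 × (-170000) = 39160 − 54720 − 23800 = -39360
EV(B) = 0.125 × 156000 + 0.25 × 143000 + 0.375 × 154000 + 0.25 × (-18500) = 19500 + 35750 + 57750 − 4625 = 108375
Overall = 0.2 × (-39360) + 0.8 × 108375 = -7872 + 86700 = 78828

$78,828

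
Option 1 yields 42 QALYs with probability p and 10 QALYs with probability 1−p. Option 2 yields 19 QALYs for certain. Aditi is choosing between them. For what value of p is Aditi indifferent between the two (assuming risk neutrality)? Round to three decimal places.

p = 0.281

p·42 + (1−p)·10 = 19
32p + 10 = 19
p = (19 − 10) / 32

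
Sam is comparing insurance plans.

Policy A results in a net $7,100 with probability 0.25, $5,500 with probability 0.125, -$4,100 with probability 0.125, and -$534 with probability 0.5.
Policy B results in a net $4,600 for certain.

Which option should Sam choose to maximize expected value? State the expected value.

Policy B ($4,600)

Policy A = 0.25 × 7100 + 0.125 × 5500 + 0.125 × (-4100) + 0.5 × (-534) = 1775 + 687.5 − 512.5 − 267 = 1683
Policy B: 4600 (certain)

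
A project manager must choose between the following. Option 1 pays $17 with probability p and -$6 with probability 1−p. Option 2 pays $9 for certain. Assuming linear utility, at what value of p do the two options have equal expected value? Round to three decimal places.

p·17 + (1−p)·(-6) = 9
23p − 6 = 9
p = (9 + 6) / 23

p = 0.652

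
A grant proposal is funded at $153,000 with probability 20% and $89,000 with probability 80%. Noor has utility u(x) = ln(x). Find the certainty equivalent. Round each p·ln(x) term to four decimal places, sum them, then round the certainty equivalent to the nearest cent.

E[u] = 0.2·ln(153000) + 0.8·ln(89000) = 2.3876 + 9.1171 = 11.5047
CE = e^11.5047 ≈ 99180.83

$99,180.83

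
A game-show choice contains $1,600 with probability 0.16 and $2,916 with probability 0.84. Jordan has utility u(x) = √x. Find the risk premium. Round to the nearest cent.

E[u] = 0.16·√1600 + 0.84·√2916 = 0.16·40 + 0.84·54 = 51.76
CE = (51.76)² = 2679.0976
Risk premium = EV − CE = 2705.44 − 2679.0976 = 26.3424

$26.34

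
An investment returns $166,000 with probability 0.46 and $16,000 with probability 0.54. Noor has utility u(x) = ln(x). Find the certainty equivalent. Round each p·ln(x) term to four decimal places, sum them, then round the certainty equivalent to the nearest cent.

E[u] = 0.46·ln(166000) + 0.54·ln(16000) = 5.5291 + 5.2274 = 10.7565
CE = e^10.7565 ≈ 46934.11

$46,934.11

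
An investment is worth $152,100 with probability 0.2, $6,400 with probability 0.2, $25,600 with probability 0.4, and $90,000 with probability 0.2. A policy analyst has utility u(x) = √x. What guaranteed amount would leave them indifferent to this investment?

$47,524

E[u] = 0.2·√152100 + 0.2·√6400 + 0.4·√25600 + 0.2·√90000 = 0.2·390 + 0.2·80 + 0.4·160 + 0.2·300 = 218
CE = (218)² = 47524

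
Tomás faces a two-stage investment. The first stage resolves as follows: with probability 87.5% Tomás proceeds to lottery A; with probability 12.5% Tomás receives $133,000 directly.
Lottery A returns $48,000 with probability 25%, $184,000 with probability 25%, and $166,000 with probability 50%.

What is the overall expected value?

EV(A) = 0.25 × 48000 + 0.25 × 184000 + 0.5 × 166000 = 12000 + 46000 + 83000 = 141000
Branch B: 133000 (certain)
Overall = 0.875 × 141000 + 0.125 × 133000 = 123375 + 16625 = 140000

$140,000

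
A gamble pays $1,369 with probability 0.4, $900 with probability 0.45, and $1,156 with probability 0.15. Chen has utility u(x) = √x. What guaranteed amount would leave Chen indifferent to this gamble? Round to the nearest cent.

E[u] = 0.4·√1369 + 0.45·√900 + 0.15·√1156 = 0.4·37 + 0.45·30 + 0.15·34 = 33.4
CE = (33.4)² = 1115.56

$1,115.56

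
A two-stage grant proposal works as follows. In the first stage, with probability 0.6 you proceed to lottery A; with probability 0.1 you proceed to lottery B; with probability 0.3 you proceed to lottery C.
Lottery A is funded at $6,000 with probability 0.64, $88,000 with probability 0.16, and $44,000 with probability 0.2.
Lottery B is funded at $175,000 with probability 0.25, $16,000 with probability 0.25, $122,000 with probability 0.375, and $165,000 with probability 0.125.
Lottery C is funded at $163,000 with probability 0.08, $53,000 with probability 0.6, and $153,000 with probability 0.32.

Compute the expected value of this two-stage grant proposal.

$55,584.50

EV(A) = 0.64 × 6000 + 0.16 × 88000 + 0.2 × 44000 = 3840 + 14080 + 8800 = 26720
EV(B) = 0.25 × 175000 + 0.25 × 16000 + 0.375 × 122000 + 0.125 × 165000 = 43750 + 4000 + 45750 + 20625 = 114125
EV(C) = 0.08 × 163000 + 0.6 × 53000 + 0.32 × 153000 = 13040 + 31800 + 48960 = 93800
Overall = 0.6 × 26720 + 0.1 × 114125 + 0.3 × 93800 = 16032 + 11412.5 + 28140 = 55584.5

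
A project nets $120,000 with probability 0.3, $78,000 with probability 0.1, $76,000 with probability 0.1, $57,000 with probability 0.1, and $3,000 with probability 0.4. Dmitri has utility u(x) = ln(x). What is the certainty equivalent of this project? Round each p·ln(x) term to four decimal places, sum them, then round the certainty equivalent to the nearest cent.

E[u] = 0.3·ln(120000) + 0.1·ln(78000) + 0.1·ln(76000) + 0.1·ln(57000) + 0.4·ln(3000) = 3.5086 + 1.1264 + 1.1238 + 1.0951 + 3.2025 = 10.0564
CE = e^10.0564 ≈ 23304.46

$23,304.46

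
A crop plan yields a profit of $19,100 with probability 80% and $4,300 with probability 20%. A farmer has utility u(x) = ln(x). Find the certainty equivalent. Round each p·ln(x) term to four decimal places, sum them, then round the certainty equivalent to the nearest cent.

E[u] = 0.8·ln(19100) + 0.2·ln(4300) = 7.8860 + 1.6733 = 9.5593
CE = e^9.5593 ≈ 14175.92

$14,175.92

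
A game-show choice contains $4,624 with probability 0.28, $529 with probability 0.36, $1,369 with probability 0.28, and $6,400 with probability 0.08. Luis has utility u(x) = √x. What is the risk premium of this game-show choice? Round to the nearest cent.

E[u] = 0.28·√4624 + 0.36·√529 + 0.28·√1369 + 0.08·√6400 = 0.28·68 + 0.36·23 + 0.28·37 + 0.08·80 = 44.08
CE = (44.08)² = 1943.0464
Risk premium = EV − CE = 2380.48 − 1943.0464 = 437.4336

$437.43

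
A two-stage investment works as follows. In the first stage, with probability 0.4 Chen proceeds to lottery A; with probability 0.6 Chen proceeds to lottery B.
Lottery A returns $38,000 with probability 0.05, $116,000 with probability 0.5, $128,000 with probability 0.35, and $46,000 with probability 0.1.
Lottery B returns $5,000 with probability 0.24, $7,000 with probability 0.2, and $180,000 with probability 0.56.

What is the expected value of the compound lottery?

EV(A) = 0.05 × 38000 + 0.5 × 116000 + 0.35 × 128000 + 0.1 × 46000 = 1900 + 58000 + 44800 + 4600 = 109300
EV(B) = 0.24 × 5000 + 0.2 × 7000 + 0.56 × 180000 = 1200 + 1400 + 100800 = 103400
Overall = 0.4 × 109300 + 0.6 × 103400 = 43720 + 62040 = 105760

$105,760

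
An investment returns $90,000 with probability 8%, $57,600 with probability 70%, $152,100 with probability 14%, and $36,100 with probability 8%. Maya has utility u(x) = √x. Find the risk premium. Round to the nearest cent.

$3,162.76

E[u] = 0.08·√90000 + 0.7·√57600 + 0.14·√152100 + 0.08·√36100 = 0.08·300 + 0.7·240 + 0.14·390 + 0.08·190 = 261.8
CE = (261.8)² = 68539.24
Risk premium = EV − CE = 71702 − 68539.24 = 3162.76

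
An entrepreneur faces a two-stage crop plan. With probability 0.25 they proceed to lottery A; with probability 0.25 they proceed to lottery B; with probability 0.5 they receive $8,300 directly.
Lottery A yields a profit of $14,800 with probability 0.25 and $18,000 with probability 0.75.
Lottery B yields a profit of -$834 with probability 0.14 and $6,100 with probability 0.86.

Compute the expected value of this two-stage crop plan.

$9,732.31

EV(A) = 0.25 × 14800 + 0.75 × 18000 = 3700 + 13500 = 17200
EV(B) = 0.14 × (-834) + 0.86 × 6100 = -116.76 + 5246 = 5129.24
Branch C: 8300 (certain)
Overall = 0.25 × 17200 + 0.25 × 5129.24 + 0.5 × 8300 = 4300 + 1282.31 + 4150 = 9732.31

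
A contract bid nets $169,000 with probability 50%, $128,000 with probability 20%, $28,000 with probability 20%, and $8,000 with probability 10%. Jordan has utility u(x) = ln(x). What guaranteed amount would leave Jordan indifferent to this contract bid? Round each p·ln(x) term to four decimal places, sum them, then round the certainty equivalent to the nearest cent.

$82,248.46

E[u] = 0.5·ln(169000) + 0.2·ln(128000) + 0.2·ln(28000) + 0.1·ln(8000) = 6.0188 + 2.3520 + 2.0480 + 0.8987 = 11.3175
CE = e^11.3175 ≈ 82248.46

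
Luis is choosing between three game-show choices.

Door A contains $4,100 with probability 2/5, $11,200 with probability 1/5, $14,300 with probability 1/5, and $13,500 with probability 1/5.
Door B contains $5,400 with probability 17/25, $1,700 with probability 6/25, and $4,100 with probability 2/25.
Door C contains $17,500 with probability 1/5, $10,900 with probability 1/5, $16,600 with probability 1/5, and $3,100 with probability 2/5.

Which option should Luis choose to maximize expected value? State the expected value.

Door C ($10,240)

Door A = 2/5 × 4100 + 1/5 × 11200 + 1/5 × 14300 + 1/5 × 13500 = 1640 + 2240 + 2860 + 2700 = 9440
Door B = 17/25 × 5400 + 6/25 × 1700 + 2/25 × 4100 = 3672 + 408 + 328 = 4408
Door C = 1/5 × 17500 + 1/5 × 10900 + 1/5 × 16600 + 2/5 × 3100 = 3500 + 2180 + 3320 + 1240 = 10240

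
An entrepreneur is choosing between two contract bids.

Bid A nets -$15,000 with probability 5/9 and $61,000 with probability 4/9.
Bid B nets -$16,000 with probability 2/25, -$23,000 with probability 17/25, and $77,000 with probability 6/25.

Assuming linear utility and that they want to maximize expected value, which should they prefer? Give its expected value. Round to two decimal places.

Bid A ($18,777.78)

Bid A = 5/9 × (-15000) + 4/9 × 61000 = -8333.3333 + 27111.1111 = 18777.7778
Bid B = 2/25 × (-16000) + 17/25 × (-23000) + 6/25 × 77000 = -1280 − 15640 + 18480 = 1560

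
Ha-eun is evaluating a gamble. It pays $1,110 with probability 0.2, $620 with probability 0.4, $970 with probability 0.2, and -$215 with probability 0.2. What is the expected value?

$621

EV = 0.2 × 1110 + 0.4 × 620 + 0.2 × 970 + 0.2 × (-215) = 222 + 248 + 194 − 43 = 621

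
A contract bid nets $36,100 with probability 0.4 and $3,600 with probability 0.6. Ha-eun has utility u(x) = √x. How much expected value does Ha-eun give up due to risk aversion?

$4,056

E[u] = 0.4·√36100 + 0.6·√3600 = 0.4·190 + 0.6·60 = 112
CE = (112)² = 12544
Risk premium = EV − CE = 16600 − 12544 = 4056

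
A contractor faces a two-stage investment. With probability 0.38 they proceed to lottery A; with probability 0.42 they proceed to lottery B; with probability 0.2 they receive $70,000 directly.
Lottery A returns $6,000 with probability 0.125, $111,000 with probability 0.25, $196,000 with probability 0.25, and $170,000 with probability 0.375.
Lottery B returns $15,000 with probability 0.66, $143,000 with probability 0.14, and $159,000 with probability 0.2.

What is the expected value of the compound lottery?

$93,597.40

EV(A) = 0.125 × 6000 + 0.25 × 111000 + 0.25 × 196000 + 0.375 × 170000 = 750 + 27750 + 49000 + 63750 = 141250
EV(B) = 0.66 × 15000 + 0.14 × 143000 + 0.2 × 159000 = 9900 + 20020 + 31800 = 61720
Branch C: 70000 (certain)
Overall = 0.38 × 141250 + 0.42 × 61720 + 0.2 × 70000 = 53675 + 25922.4 + 14000 = 93597.4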